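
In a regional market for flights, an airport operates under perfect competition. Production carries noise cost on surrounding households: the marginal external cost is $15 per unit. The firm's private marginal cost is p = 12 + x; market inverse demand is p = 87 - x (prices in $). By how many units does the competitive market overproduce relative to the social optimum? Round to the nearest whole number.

8 units

Market equilibrium (private): 12 + x = 87 - x → x_m = 37.5000.
Social marginal cost = private MC + MEC = 27 + x.
Set SMC = demand: 27 + x = 87 - x → x* = 30.0000.
Gap = |37.5000 − 30.0000| = 7.5000.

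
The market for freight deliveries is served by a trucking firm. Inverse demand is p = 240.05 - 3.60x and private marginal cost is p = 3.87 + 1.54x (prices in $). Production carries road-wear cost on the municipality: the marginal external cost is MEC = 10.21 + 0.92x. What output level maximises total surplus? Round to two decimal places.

Social marginal cost = private MC + MEC = 14.08 + 2.46x.
Set SMC = demand: 14.08 + 2.46x = 240.05 - 3.60x → x* = 37.2888.

x* = 37.29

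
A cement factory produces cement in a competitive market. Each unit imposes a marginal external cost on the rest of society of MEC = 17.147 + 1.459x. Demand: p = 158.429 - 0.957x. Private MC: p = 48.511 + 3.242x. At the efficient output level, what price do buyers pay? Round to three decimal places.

P = 142.738

Social marginal cost = private MC + MEC = 65.658 + 4.701x.
Set SMC = demand: 65.658 + 4.701x = 158.429 - 0.957x → x* = 16.3964.
Consumer price on the demand curve at x*: 158.429 − 0.957×16.3964 = 142.7376.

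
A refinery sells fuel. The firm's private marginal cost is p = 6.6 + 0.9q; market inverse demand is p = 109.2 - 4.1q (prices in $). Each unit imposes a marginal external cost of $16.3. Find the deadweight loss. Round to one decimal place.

DWL = $26.6

Market equilibrium (private): 6.6 + 0.9q = 109.2 - 4.1q → q_m = 20.5200.
Social marginal cost = private MC + MEC = 22.9 + 0.9q.
Set SMC = demand: 22.9 + 0.9q = 109.2 - 4.1q → q* = 17.2600.
Between q* and q_m the wedge SMC − demand runs linearly from 0 to MEC(q_m), so the loss is a triangle.
DWL = ½ × 3.2600 × 16.3000 = 26.5690.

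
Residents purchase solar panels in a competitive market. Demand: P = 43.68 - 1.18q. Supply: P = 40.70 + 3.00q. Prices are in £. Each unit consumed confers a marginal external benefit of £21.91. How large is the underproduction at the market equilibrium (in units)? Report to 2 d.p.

Market equilibrium (private): 40.70 + 3.00q = 43.68 - 1.18q → q_m = 0.7129.
Social marginal benefit = demand + MEB = 65.59 - 1.18q.
Set SMB = MC: 65.59 - 1.18q = 40.70 + 3.00q → q* = 5.9545.
Gap = |0.7129 − 5.9545| = 5.2416.

5.24 units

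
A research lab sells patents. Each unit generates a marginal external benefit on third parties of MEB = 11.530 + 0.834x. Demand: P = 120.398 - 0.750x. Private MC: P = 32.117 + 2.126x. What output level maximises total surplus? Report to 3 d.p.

x* = 48.879

Social marginal cost = private MC − MEB = 20.587 + 1.292x.
Set SMC = demand: 20.587 + 1.292x = 120.398 - 0.750x → x* = 48.8790.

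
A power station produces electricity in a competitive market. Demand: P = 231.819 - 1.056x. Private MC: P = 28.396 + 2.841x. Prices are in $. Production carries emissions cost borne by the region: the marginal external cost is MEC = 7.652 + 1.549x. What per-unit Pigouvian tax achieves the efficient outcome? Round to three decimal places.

Social marginal cost = private MC + MEC = 36.048 + 4.390x.
Set SMC = demand: 36.048 + 4.390x = 231.819 - 1.056x → x* = 35.9477.
The Pigouvian tax equals MEC at x*: 7.652 + 1.549×35.9477 = 63.3350.

tax = $63.335 per unit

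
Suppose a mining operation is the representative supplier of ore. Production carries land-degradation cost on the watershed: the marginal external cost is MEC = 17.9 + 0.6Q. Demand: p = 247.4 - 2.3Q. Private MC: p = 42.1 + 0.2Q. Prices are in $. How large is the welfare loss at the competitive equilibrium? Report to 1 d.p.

Market equilibrium (private): 42.1 + 0.2Q = 247.4 - 2.3Q → Q_m = 82.1200.
Social marginal cost = private MC + MEC = 60.0 + 0.8Q.
Set SMC = demand: 60.0 + 0.8Q = 247.4 - 2.3Q → Q* = 60.4516.
Between Q* and Q_m the wedge SMC − demand runs linearly from 0 to MEC(Q_m), so the loss is a triangle.
DWL = ½ × 21.6684 × 67.1720 = 727.7549.

DWL = $727.8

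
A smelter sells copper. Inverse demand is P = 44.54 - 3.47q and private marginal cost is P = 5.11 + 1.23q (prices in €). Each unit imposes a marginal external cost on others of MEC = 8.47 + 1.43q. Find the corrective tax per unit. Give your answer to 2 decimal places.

tax = €15.69 per unit

Social marginal cost = private MC + MEC = 13.58 + 2.66q.
Set SMC = demand: 13.58 + 2.66q = 44.54 - 3.47q → q* = 5.0506.
The Pigouvian tax equals MEC at q*: 8.47 + 1.43×5.0506 = 15.6924.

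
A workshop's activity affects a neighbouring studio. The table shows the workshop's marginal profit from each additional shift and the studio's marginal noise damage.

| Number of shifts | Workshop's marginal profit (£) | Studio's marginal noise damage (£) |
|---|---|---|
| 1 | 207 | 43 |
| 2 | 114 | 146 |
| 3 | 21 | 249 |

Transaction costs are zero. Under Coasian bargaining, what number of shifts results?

Bargaining reaches the level where marginal profit last exceeds marginal noise damage.
That holds through level 1 (207 ≥ 43) but not at 2 (114 < 146).

1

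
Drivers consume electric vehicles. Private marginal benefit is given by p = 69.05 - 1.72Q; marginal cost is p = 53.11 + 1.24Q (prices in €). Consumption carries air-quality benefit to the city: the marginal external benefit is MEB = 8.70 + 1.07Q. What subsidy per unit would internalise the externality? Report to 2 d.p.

subsidy = €22.65 per unit

Social marginal benefit = demand + MEB = 77.75 - 0.65Q.
Set SMB = MC: 77.75 - 0.65Q = 53.11 + 1.24Q → Q* = 13.0370.
The Pigouvian subsidy equals MEB at Q*: 8.70 + 1.07×13.0370 = 22.6496.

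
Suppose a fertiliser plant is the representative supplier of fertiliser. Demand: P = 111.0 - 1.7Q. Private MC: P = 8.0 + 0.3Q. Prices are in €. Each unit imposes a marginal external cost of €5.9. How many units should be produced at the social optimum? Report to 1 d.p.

Social marginal cost = private MC + MEC = 13.9 + 0.3Q.
Set SMC = demand: 13.9 + 0.3Q = 111.0 - 1.7Q → Q* = 48.5500.

Q* = 48.6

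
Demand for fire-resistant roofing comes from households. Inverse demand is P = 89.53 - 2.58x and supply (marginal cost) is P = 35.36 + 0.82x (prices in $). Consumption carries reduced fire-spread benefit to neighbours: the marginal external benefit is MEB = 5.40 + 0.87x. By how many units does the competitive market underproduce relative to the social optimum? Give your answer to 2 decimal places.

7.61 units

Market equilibrium (private): 35.36 + 0.82x = 89.53 - 2.58x → x_m = 15.9324.
Social marginal benefit = demand + MEB = 94.93 - 1.71x.
Set SMB = MC: 94.93 - 1.71x = 35.36 + 0.82x → x* = 23.5455.
Gap = |15.9324 − 23.5455| = 7.6131.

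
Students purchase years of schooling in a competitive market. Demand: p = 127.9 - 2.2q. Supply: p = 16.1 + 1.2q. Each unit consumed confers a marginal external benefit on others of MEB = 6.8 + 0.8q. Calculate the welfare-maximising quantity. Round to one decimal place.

q* = 45.6

Social marginal benefit = demand + MEB = 134.7 - 1.4q.
Set SMB = MC: 134.7 - 1.4q = 16.1 + 1.2q → q* = 45.6154.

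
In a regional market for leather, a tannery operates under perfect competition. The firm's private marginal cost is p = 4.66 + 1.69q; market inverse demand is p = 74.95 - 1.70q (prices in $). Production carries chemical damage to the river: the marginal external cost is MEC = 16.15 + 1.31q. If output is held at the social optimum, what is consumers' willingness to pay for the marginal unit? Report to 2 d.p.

Social marginal cost = private MC + MEC = 20.81 + 3.00q.
Set SMC = demand: 20.81 + 3.00q = 74.95 - 1.70q → q* = 11.5191.
Consumer price on the demand curve at q*: 74.95 − 1.70×11.5191 = 55.3675.

P = $55.37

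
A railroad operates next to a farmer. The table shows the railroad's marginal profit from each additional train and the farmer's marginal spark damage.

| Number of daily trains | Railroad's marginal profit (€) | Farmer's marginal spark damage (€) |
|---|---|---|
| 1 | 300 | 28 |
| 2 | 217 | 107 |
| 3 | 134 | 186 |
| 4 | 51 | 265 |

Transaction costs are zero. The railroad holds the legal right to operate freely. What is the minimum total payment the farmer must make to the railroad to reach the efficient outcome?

€185

Left alone the railroad would choose level 4 (marginal profit stays positive).
Efficient level: k* = 2 (marginal profit ≥ marginal spark damage through 2).
The farmer must at least cover the railroad's forgone profit from cutting 4→2: 134 + 51 = 185.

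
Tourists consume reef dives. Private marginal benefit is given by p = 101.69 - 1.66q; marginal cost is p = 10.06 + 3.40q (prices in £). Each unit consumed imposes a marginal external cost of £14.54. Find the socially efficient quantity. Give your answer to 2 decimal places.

Social marginal benefit = demand − MEC = 87.15 - 1.66q.
Set SMB = MC: 87.15 - 1.66q = 10.06 + 3.40q → q* = 15.2352.

q* = 15.24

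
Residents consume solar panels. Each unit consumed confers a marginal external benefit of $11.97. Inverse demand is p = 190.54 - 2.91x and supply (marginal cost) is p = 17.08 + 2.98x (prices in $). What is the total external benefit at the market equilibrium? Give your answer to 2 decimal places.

$352.52

Market equilibrium (private): 17.08 + 2.98x = 190.54 - 2.91x → x_m = 29.4499.
Total external benefit = MEB × x_m = 11.97 × 29.4499 = 352.5153.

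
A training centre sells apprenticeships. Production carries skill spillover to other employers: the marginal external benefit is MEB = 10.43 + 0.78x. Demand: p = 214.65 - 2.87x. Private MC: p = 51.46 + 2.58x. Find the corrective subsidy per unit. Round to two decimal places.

subsidy = 39.43 per unit

Social marginal cost = private MC − MEB = 41.03 + 1.80x.
Set SMC = demand: 41.03 + 1.80x = 214.65 - 2.87x → x* = 37.1777.
The Pigouvian subsidy equals MEB at x*: 10.43 + 0.78×37.1777 = 39.4286.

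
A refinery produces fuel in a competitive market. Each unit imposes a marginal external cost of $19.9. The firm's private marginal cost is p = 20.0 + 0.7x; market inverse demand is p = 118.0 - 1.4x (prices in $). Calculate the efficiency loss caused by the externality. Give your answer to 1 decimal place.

Market equilibrium (private): 20.0 + 0.7x = 118.0 - 1.4x → x_m = 46.6667.
Social marginal cost = private MC + MEC = 39.9 + 0.7x.
Set SMC = demand: 39.9 + 0.7x = 118.0 - 1.4x → x* = 37.1905.
The welfare-loss triangle has base |x_m − x*| and height MEC(x_m) (the vertical gap between SMC and demand is zero at x* and MEC at x_m).
DWL = ½ × 9.4762 × 19.9000 = 94.2882.

DWL = $94.3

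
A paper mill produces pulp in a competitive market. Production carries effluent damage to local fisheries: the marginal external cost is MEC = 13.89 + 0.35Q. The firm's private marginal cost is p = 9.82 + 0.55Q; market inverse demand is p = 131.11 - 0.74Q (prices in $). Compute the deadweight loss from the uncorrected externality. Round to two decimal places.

DWL = $667.70

Market equilibrium (private): 9.82 + 0.55Q = 131.11 - 0.74Q → Q_m = 94.0233.
Social marginal cost = private MC + MEC = 23.71 + 0.90Q.
Set SMC = demand: 23.71 + 0.90Q = 131.11 - 0.74Q → Q* = 65.4878.
The loss is the area between SMC and demand from Q* to Q_m; with linear curves that's a triangle of height MEC(Q_m).
DWL = ½ × 28.5355 × 46.7981 = 667.7036.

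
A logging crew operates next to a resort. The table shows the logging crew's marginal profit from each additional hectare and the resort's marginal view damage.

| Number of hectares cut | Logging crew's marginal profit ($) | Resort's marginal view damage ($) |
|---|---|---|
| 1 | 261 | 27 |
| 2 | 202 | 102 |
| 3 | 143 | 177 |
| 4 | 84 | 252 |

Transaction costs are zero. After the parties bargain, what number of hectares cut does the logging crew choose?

2

Bargaining reaches the level where marginal profit last exceeds marginal view damage.
That holds through level 2 (202 ≥ 102) but not at 3 (143 < 177).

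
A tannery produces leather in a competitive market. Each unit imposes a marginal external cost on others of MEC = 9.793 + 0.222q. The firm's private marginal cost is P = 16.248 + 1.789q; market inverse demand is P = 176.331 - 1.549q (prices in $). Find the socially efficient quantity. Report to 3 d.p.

q* = 42.216

Social marginal cost = private MC + MEC = 26.041 + 2.011q.
Set SMC = demand: 26.041 + 2.011q = 176.331 - 1.549q → q* = 42.2163.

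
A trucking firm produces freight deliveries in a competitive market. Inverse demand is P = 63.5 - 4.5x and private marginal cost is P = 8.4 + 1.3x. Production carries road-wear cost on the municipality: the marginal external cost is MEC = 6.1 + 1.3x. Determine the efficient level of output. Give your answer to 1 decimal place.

Social marginal cost = private MC + MEC = 14.5 + 2.6x.
Set SMC = demand: 14.5 + 2.6x = 63.5 - 4.5x → x* = 6.9014.

x* = 6.9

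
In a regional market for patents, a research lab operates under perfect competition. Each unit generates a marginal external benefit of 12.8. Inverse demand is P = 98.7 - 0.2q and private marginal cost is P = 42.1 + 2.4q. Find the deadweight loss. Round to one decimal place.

DWL = 31.5

Market equilibrium (private): 42.1 + 2.4q = 98.7 - 0.2q → q_m = 21.7692.
Social marginal cost = private MC − MEB = 29.3 + 2.4q.
Set SMC = demand: 29.3 + 2.4q = 98.7 - 0.2q → q* = 26.6923.
The welfare-loss triangle has base |q_m − q*| and height MEB(q_m) (the vertical gap between SMC and demand is zero at q* and MEB at q_m).
DWL = ½ × 4.9231 × 12.8000 = 31.5078.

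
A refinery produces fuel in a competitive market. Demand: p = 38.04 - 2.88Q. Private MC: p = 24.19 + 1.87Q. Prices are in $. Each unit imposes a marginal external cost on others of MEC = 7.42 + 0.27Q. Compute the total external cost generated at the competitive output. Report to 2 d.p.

$22.78

Market equilibrium (private): 24.19 + 1.87Q = 38.04 - 2.88Q → Q_m = 2.9158.
Total external cost = ∫₀^{Q_m} (7.42 + 0.27Q) dQ = 7.42×2.9158 + ½×0.27×2.9158² = 22.7830.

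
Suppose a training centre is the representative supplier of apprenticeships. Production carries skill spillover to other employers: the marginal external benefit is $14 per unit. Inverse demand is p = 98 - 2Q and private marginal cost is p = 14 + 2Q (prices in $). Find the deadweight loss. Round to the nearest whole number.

Market equilibrium (private): 14 + 2Q = 98 - 2Q → Q_m = 21.0000.
Social marginal cost = private MC − MEB = 0 + 2Q.
Set SMC = demand: 0 + 2Q = 98 - 2Q → Q* = 24.5000.
The welfare-loss triangle has base |Q_m − Q*| and height MEB(Q_m) (the vertical gap between SMC and demand is zero at Q* and MEB at Q_m).
DWL = ½ × 3.5000 × 14.0000 = 24.5000.

DWL = $25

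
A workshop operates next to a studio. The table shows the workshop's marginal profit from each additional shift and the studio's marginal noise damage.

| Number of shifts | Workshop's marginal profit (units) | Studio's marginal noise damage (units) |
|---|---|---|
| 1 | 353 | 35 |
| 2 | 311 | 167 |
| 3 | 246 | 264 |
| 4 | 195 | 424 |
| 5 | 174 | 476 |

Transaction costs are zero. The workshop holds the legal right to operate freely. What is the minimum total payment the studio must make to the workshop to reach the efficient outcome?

615

Left alone the workshop would choose level 5 (marginal profit stays positive).
Efficient level: k* = 2 (marginal profit ≥ marginal noise damage through 2).
The studio must at least cover the workshop's forgone profit from cutting 5→2: 246 + 195 + 174 = 615.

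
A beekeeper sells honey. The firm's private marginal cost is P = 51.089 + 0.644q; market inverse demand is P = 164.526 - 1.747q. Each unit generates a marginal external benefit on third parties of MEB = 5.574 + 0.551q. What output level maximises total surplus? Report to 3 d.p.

Social marginal cost = private MC − MEB = 45.515 + 0.093q.
Set SMC = demand: 45.515 + 0.093q = 164.526 - 1.747q → q* = 64.6799.

q* = 64.680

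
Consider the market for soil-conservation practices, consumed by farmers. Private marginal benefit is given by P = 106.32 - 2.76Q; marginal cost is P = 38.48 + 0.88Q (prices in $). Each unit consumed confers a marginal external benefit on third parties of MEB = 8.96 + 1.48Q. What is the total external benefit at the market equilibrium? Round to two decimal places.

$424.03

Market equilibrium (private): 38.48 + 0.88Q = 106.32 - 2.76Q → Q_m = 18.6374.
Total external benefit = ∫₀^{Q_m} (8.96 + 1.48Q) dQ = 8.96×18.6374 + ½×1.48×18.6374² = 424.0321.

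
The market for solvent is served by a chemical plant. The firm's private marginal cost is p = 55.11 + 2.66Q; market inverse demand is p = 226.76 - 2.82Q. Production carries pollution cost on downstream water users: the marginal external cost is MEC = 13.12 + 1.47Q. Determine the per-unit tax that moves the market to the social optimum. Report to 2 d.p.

tax = 46.65 per unit

Social marginal cost = private MC + MEC = 68.23 + 4.13Q.
Set SMC = demand: 68.23 + 4.13Q = 226.76 - 2.82Q → Q* = 22.8101.
The Pigouvian tax equals MEC at Q*: 13.12 + 1.47×22.8101 = 46.6508.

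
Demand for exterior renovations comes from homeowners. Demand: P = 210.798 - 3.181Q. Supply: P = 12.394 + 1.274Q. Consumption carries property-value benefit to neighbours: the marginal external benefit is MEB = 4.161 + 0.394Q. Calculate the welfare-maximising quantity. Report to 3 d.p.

Social marginal benefit = demand + MEB = 214.959 - 2.787Q.
Set SMB = MC: 214.959 - 2.787Q = 12.394 + 1.274Q → Q* = 49.8806.

Q* = 49.881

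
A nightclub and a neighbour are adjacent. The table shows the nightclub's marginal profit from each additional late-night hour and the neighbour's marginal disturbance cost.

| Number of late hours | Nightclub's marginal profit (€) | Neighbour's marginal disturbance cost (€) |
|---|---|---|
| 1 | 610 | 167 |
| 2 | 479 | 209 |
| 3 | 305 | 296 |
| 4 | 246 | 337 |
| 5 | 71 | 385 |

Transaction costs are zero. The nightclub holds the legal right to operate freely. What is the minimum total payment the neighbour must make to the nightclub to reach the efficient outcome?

€317

Left alone the nightclub would choose level 5 (marginal profit stays positive).
Efficient level: k* = 3 (marginal profit ≥ marginal disturbance cost through 3).
The neighbour must at least cover the nightclub's forgone profit from cutting 5→3: 246 + 71 = 317.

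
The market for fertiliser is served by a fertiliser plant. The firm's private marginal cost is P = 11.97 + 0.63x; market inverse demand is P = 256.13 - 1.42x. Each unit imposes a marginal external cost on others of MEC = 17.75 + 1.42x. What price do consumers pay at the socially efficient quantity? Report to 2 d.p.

P = 163.48

Social marginal cost = private MC + MEC = 29.72 + 2.05x.
Set SMC = demand: 29.72 + 2.05x = 256.13 - 1.42x → x* = 65.2478.
Consumer price on the demand curve at x*: 256.13 − 1.42×65.2478 = 163.4781.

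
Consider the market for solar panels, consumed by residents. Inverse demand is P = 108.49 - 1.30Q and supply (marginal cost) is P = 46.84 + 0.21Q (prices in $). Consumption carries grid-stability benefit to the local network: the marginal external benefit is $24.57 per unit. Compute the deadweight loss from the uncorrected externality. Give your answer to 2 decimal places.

Market equilibrium (private): 46.84 + 0.21Q = 108.49 - 1.30Q → Q_m = 40.8278.
Social marginal benefit = demand + MEB = 133.06 - 1.30Q.
Set SMB = MC: 133.06 - 1.30Q = 46.84 + 0.21Q → Q* = 57.0993.
Height of the DWL triangle at Q_m is SMB(Q_m) − MC(Q_m) = MEB(Q_m) = 24.5700.
DWL = ½ × 16.2715 × 24.5700 = 199.8954.

DWL = $199.90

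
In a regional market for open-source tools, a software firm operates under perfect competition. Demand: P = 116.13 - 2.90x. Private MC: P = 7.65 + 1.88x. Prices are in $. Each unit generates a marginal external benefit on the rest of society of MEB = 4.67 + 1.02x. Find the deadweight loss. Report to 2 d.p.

Market equilibrium (private): 7.65 + 1.88x = 116.13 - 2.90x → x_m = 22.6946.
Social marginal cost = private MC − MEB = 2.98 + 0.86x.
Set SMC = demand: 2.98 + 0.86x = 116.13 - 2.90x → x* = 30.0931.
The welfare-loss triangle has base |x_m − x*| and height MEB(x_m) (the vertical gap between SMC and demand is zero at x* and MEB at x_m).
DWL = ½ × 7.3985 × 27.8185 = 102.9076.

DWL = $102.91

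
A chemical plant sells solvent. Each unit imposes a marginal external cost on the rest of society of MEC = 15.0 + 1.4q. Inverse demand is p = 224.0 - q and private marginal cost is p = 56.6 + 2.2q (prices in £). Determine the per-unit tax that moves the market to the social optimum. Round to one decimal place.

tax = £61.4 per unit

Social marginal cost = private MC + MEC = 71.6 + 3.6q.
Set SMC = demand: 71.6 + 3.6q = 224.0 - q → q* = 33.1304.
The Pigouvian tax equals MEC at q*: 15.0 + 1.4×33.1304 = 61.3826.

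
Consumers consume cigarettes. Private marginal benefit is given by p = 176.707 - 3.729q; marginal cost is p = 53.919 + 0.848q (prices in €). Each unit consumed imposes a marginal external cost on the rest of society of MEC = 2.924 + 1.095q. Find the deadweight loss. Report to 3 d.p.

Market equilibrium (private): 53.919 + 0.848q = 176.707 - 3.729q → q_m = 26.8272.
Social marginal benefit = demand − MEC = 173.783 - 4.824q.
Set SMB = MC: 173.783 - 4.824q = 53.919 + 0.848q → q* = 21.1326.
Height of the DWL triangle at q_m is MC(q_m) − SMB(q_m) = MEC(q_m) = 32.2998.
DWL = ½ × 5.6946 × 32.2998 = 91.9672.

DWL = €91.967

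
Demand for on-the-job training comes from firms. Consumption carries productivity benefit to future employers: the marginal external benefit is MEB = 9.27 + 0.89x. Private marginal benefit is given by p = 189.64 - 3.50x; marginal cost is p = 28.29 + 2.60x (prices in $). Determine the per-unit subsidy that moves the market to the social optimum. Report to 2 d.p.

subsidy = $38.42 per unit

Social marginal benefit = demand + MEB = 198.91 - 2.61x.
Set SMB = MC: 198.91 - 2.61x = 28.29 + 2.60x → x* = 32.7486.
The Pigouvian subsidy equals MEB at x*: 9.27 + 0.89×32.7486 = 38.4163.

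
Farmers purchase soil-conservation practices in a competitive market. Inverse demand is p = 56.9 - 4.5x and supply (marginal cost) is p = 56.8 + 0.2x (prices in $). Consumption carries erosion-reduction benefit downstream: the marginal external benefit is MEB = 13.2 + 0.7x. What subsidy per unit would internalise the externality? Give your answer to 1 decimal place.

subsidy = $15.5 per unit

Social marginal benefit = demand + MEB = 70.1 - 3.8x.
Set SMB = MC: 70.1 - 3.8x = 56.8 + 0.2x → x* = 3.3250.
The Pigouvian subsidy equals MEB at x*: 13.2 + 0.7×3.3250 = 15.5275.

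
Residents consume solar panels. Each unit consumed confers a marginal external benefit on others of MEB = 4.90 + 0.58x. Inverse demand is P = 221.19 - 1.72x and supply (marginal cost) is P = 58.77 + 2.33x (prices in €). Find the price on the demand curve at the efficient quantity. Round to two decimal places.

Social marginal benefit = demand + MEB = 226.09 - 1.14x.
Set SMB = MC: 226.09 - 1.14x = 58.77 + 2.33x → x* = 48.2190.
Consumer price on the demand curve at x*: 221.19 − 1.72×48.2190 = 138.2533.

P = €138.25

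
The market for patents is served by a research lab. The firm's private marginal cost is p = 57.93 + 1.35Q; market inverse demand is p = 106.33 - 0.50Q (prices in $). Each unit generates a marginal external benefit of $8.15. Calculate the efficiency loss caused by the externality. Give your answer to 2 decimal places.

Market equilibrium (private): 57.93 + 1.35Q = 106.33 - 0.50Q → Q_m = 26.1622.
Social marginal cost = private MC − MEB = 49.78 + 1.35Q.
Set SMC = demand: 49.78 + 1.35Q = 106.33 - 0.50Q → Q* = 30.5676.
The loss is the area between SMC and demand from Q* to Q_m; with linear curves that's a triangle of height MEB(Q_m).
DWL = ½ × 4.4054 × 8.1500 = 17.9520.

DWL = $17.95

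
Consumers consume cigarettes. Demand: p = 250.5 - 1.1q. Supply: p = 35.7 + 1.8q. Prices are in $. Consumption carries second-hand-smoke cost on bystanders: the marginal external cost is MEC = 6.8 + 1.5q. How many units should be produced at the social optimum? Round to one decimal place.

q* = 47.3

Social marginal benefit = demand − MEC = 243.7 - 2.6q.
Set SMB = MC: 243.7 - 2.6q = 35.7 + 1.8q → q* = 47.2727.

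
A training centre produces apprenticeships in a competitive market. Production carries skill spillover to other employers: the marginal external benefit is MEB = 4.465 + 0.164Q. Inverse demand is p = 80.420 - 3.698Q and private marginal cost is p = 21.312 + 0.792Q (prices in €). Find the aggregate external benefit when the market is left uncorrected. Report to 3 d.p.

€72.990

Market equilibrium (private): 21.312 + 0.792Q = 80.420 - 3.698Q → Q_m = 13.1644.
Total external benefit = ∫₀^{Q_m} (4.465 + 0.164Q) dQ = 4.465×13.1644 + ½×0.164×13.1644² = 72.9898.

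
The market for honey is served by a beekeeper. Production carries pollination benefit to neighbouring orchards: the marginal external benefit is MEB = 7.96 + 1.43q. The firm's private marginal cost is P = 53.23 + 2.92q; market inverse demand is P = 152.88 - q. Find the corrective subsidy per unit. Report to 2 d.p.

Social marginal cost = private MC − MEB = 45.27 + 1.49q.
Set SMC = demand: 45.27 + 1.49q = 152.88 - q → q* = 43.2169.
The Pigouvian subsidy equals MEB at q*: 7.96 + 1.43×43.2169 = 69.7602.

subsidy = 69.76 per unit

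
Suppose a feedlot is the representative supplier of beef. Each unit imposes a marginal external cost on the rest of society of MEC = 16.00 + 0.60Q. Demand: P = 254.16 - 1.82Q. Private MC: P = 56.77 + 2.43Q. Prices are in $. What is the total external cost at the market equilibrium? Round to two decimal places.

Market equilibrium (private): 56.77 + 2.43Q = 254.16 - 1.82Q → Q_m = 46.4447.
Total external cost = ∫₀^{Q_m} (16.00 + 0.60Q) dQ = 16.00×46.4447 + ½×0.60×46.4447² = 1390.2482.

$1390.25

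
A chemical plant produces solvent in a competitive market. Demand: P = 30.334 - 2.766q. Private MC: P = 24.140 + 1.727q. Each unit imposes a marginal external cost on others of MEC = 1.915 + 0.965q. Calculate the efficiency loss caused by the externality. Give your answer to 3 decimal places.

Market equilibrium (private): 24.140 + 1.727q = 30.334 - 2.766q → q_m = 1.3786.
Social marginal cost = private MC + MEC = 26.055 + 2.692q.
Set SMC = demand: 26.055 + 2.692q = 30.334 - 2.766q → q* = 0.7840.
Height of the DWL triangle at q_m is SMC(q_m) − demand(q_m) = MEC(q_m) = 3.2453.
DWL = ½ × 0.5946 × 3.2453 = 0.9648.

DWL = 0.965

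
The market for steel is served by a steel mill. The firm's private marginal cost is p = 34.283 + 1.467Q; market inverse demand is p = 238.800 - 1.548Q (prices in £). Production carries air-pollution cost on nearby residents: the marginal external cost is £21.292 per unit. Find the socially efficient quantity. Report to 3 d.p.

Social marginal cost = private MC + MEC = 55.575 + 1.467Q.
Set SMC = demand: 55.575 + 1.467Q = 238.800 - 1.548Q → Q* = 60.7711.

Q* = 60.771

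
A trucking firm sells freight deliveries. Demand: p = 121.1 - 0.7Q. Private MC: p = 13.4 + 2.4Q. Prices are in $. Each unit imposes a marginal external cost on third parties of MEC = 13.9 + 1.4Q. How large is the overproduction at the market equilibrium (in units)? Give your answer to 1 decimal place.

13.9 units

Market equilibrium (private): 13.4 + 2.4Q = 121.1 - 0.7Q → Q_m = 34.7419.
Social marginal cost = private MC + MEC = 27.3 + 3.8Q.
Set SMC = demand: 27.3 + 3.8Q = 121.1 - 0.7Q → Q* = 20.8444.
Gap = |34.7419 − 20.8444| = 13.8975.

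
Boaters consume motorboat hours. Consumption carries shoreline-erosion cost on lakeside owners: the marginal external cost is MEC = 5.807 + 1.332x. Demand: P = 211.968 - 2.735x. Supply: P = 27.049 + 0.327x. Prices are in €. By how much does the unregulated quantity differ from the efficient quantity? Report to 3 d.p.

19.629 units

Market equilibrium (private): 27.049 + 0.327x = 211.968 - 2.735x → x_m = 60.3916.
Social marginal benefit = demand − MEC = 206.161 - 4.067x.
Set SMB = MC: 206.161 - 4.067x = 27.049 + 0.327x → x* = 40.7629.
Gap = |60.3916 − 40.7629| = 19.6287.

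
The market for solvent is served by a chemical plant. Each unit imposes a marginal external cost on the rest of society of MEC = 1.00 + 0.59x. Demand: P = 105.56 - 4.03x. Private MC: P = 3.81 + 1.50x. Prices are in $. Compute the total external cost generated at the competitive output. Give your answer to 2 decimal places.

Market equilibrium (private): 3.81 + 1.50x = 105.56 - 4.03x → x_m = 18.3996.
Total external cost = ∫₀^{x_m} (1.00 + 0.59x) dx = 1.00×18.3996 + ½×0.59×18.3996² = 118.2705.

$118.27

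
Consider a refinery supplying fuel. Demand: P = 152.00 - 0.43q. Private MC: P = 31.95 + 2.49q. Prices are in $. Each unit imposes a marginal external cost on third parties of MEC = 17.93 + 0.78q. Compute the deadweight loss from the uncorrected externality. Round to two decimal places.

DWL = $337.81

Market equilibrium (private): 31.95 + 2.49q = 152.00 - 0.43q → q_m = 41.1130.
Social marginal cost = private MC + MEC = 49.88 + 3.27q.
Set SMC = demand: 49.88 + 3.27q = 152.00 - 0.43q → q* = 27.6000.
The loss is the area between SMC and demand from q* to q_m; with linear curves that's a triangle of height MEC(q_m).
DWL = ½ × 13.5130 × 49.9982 = 337.8128.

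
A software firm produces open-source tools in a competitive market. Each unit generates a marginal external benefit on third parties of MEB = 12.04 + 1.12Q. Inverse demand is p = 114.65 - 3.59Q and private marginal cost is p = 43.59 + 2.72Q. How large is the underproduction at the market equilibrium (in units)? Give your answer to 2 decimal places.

Market equilibrium (private): 43.59 + 2.72Q = 114.65 - 3.59Q → Q_m = 11.2615.
Social marginal cost = private MC − MEB = 31.55 + 1.60Q.
Set SMC = demand: 31.55 + 1.60Q = 114.65 - 3.59Q → Q* = 16.0116.
Gap = |11.2615 − 16.0116| = 4.7501.

4.75 units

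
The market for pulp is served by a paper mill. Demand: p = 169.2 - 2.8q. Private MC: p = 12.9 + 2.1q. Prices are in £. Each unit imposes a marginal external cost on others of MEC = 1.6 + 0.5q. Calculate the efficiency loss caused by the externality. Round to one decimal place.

Market equilibrium (private): 12.9 + 2.1q = 169.2 - 2.8q → q_m = 31.8980.
Social marginal cost = private MC + MEC = 14.5 + 2.6q.
Set SMC = demand: 14.5 + 2.6q = 169.2 - 2.8q → q* = 28.6481.
Between q* and q_m the wedge SMC − demand runs linearly from 0 to MEC(q_m), so the loss is a triangle.
DWL = ½ × 3.2499 × 17.5490 = 28.5162.

DWL = £28.5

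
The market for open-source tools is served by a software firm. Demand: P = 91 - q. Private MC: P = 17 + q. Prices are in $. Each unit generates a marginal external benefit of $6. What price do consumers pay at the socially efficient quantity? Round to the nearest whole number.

Social marginal cost = private MC − MEB = 11 + q.
Set SMC = demand: 11 + q = 91 - q → q* = 40.0000.
Consumer price on the demand curve at q*: 91 − 1×40.0000 = 51.0000.

P = $51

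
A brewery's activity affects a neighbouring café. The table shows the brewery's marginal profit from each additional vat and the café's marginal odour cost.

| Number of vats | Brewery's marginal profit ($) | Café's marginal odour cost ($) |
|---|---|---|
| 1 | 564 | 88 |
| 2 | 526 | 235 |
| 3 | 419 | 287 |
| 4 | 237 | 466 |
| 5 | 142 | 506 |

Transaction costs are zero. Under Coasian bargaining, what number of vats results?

3

Bargaining reaches the level where marginal profit last exceeds marginal odour cost.
That holds through level 3 (419 ≥ 287) but not at 4 (237 < 466).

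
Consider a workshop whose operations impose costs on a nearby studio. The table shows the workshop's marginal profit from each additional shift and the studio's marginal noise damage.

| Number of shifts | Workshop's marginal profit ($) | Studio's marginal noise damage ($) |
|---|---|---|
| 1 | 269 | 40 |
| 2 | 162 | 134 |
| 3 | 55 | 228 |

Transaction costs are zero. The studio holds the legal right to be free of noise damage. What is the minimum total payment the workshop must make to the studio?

$174

Efficient level: marginal profit ≥ marginal noise damage through level 2, so k* = 2.
With the studio holding the right, the workshop must at least compensate total damage at k*: 40 + 134 = 174.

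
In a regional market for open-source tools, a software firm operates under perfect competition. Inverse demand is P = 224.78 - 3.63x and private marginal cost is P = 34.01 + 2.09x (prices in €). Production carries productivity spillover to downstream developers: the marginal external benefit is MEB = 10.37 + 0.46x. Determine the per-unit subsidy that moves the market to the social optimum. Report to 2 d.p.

Social marginal cost = private MC − MEB = 23.64 + 1.63x.
Set SMC = demand: 23.64 + 1.63x = 224.78 - 3.63x → x* = 38.2395.
The Pigouvian subsidy equals MEB at x*: 10.37 + 0.46×38.2395 = 27.9602.

subsidy = €27.96 per unit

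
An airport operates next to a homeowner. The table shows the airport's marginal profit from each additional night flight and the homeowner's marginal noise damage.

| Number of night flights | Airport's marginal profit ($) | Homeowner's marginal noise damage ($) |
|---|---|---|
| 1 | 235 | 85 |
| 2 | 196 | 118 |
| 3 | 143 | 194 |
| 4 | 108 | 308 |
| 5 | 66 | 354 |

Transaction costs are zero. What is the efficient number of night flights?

Bargaining reaches the level where marginal profit last exceeds marginal noise damage.
That holds through level 2 (196 ≥ 118) but not at 3 (143 < 194).

2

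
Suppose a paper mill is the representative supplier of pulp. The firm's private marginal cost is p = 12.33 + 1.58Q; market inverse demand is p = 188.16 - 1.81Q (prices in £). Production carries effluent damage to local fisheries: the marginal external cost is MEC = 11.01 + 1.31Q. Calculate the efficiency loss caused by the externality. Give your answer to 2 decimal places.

Market equilibrium (private): 12.33 + 1.58Q = 188.16 - 1.81Q → Q_m = 51.8673.
Social marginal cost = private MC + MEC = 23.34 + 2.89Q.
Set SMC = demand: 23.34 + 2.89Q = 188.16 - 1.81Q → Q* = 35.0681.
Height of the DWL triangle at Q_m is SMC(Q_m) − demand(Q_m) = MEC(Q_m) = 78.9561.
DWL = ½ × 16.7992 × 78.9561 = 663.1997.

DWL = £663.20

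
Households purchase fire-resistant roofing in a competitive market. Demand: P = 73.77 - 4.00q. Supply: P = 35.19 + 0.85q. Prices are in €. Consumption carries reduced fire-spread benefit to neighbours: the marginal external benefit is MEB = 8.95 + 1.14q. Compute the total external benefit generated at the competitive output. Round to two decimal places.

Market equilibrium (private): 35.19 + 0.85q = 73.77 - 4.00q → q_m = 7.9546.
Total external benefit = ∫₀^{q_m} (8.95 + 1.14q) dq = 8.95×7.9546 + ½×1.14×7.9546² = 107.2608.

€107.26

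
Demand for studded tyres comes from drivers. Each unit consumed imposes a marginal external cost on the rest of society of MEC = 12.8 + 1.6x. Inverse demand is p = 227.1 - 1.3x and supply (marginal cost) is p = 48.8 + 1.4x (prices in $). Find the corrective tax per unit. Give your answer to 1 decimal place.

Social marginal benefit = demand − MEC = 214.3 - 2.9x.
Set SMB = MC: 214.3 - 2.9x = 48.8 + 1.4x → x* = 38.4884.
The Pigouvian tax equals MEC at x*: 12.8 + 1.6×38.4884 = 74.3814.

tax = $74.4 per unit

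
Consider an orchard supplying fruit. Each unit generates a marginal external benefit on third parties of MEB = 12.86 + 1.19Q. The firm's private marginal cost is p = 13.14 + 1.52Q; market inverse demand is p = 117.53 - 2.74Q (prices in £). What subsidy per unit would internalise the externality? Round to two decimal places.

subsidy = £58.31 per unit

Social marginal cost = private MC − MEB = 0.28 + 0.33Q.
Set SMC = demand: 0.28 + 0.33Q = 117.53 - 2.74Q → Q* = 38.1922.
The Pigouvian subsidy equals MEB at Q*: 12.86 + 1.19×38.1922 = 58.3087.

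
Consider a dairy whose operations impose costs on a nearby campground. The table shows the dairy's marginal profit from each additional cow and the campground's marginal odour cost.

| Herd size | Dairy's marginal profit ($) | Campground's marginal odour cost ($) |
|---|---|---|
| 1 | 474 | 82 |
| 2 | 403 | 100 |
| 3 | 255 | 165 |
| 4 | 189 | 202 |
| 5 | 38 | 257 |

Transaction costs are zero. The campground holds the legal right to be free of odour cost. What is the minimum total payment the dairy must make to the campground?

Efficient level: marginal profit ≥ marginal odour cost through level 3, so k* = 3.
With the campground holding the right, the dairy must at least compensate total damage at k*: 82 + 100 + 165 = 347.

$347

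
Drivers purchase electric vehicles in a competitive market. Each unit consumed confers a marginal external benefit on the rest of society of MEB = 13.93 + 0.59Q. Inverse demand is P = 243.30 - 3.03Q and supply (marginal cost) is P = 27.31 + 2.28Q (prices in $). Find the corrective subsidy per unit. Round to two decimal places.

Social marginal benefit = demand + MEB = 257.23 - 2.44Q.
Set SMB = MC: 257.23 - 2.44Q = 27.31 + 2.28Q → Q* = 48.7119.
The Pigouvian subsidy equals MEB at Q*: 13.93 + 0.59×48.7119 = 42.6700.

subsidy = $42.67 per unit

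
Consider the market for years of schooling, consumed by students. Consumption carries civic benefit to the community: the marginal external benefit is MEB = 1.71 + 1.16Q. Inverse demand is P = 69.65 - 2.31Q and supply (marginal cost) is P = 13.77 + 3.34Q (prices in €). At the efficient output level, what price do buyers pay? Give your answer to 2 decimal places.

Social marginal benefit = demand + MEB = 71.36 - 1.15Q.
Set SMB = MC: 71.36 - 1.15Q = 13.77 + 3.34Q → Q* = 12.8263.
Consumer price on the demand curve at Q*: 69.65 − 2.31×12.8263 = 40.0212.

P = €40.02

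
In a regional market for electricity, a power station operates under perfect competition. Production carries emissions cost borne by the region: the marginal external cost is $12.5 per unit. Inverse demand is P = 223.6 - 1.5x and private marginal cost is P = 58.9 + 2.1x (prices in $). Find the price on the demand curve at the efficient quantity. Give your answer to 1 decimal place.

Social marginal cost = private MC + MEC = 71.4 + 2.1x.
Set SMC = demand: 71.4 + 2.1x = 223.6 - 1.5x → x* = 42.2778.
Consumer price on the demand curve at x*: 223.6 − 1.5×42.2778 = 160.1833.

P = $160.2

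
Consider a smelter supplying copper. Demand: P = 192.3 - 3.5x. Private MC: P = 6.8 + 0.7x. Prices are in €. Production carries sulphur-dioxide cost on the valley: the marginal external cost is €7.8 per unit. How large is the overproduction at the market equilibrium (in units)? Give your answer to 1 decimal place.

Market equilibrium (private): 6.8 + 0.7x = 192.3 - 3.5x → x_m = 44.1667.
Social marginal cost = private MC + MEC = 14.6 + 0.7x.
Set SMC = demand: 14.6 + 0.7x = 192.3 - 3.5x → x* = 42.3095.
Gap = |44.1667 − 42.3095| = 1.8572.

1.9 units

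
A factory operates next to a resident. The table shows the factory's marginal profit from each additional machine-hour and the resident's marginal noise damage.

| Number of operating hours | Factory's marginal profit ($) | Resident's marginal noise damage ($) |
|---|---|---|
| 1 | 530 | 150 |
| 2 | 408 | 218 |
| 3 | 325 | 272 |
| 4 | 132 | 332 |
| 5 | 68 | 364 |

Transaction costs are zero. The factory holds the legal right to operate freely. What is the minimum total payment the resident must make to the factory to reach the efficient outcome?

$200

Left alone the factory would choose level 5 (marginal profit stays positive).
Efficient level: k* = 3 (marginal profit ≥ marginal noise damage through 3).
The resident must at least cover the factory's forgone profit from cutting 5→3: 132 + 68 = 200.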